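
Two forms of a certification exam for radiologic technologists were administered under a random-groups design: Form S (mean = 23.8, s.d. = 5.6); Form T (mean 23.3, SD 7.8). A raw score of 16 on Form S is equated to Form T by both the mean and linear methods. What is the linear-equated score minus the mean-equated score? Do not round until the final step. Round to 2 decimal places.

Mean-equated: 16 + (23.3 − 23.8) = 15.50
Linear-equated: (7.8/5.6)(16 − 23.8) + 23.3 = 12.436
Difference = 12.436 − 15.50 = -3.06

-3.06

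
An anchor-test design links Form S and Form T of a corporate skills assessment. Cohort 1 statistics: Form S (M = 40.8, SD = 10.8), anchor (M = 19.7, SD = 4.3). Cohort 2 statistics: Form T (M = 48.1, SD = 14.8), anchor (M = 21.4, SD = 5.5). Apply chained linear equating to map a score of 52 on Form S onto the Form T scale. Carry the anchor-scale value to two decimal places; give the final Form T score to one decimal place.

55.5

Form S → anchor (Cohort 1): v = (4.3/10.8)(52 − 40.8) + 19.7 = 24.16
anchor → Form T (Cohort 2): y = (14.8/5.5)(24.16 − 21.4) + 48.1 = 55.5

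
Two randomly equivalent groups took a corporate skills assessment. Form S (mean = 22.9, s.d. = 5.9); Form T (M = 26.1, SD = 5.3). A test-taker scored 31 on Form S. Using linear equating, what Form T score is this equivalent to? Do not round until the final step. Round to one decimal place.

Linear equating: y = (SD_Y/SD_X)(x − M_X) + M_Y
y = (5.3/5.9)(31 − 22.9) + 26.1
y = 0.898305 × 8.1 + 26.1 = 7.2763 + 26.1 = 33.4

33.4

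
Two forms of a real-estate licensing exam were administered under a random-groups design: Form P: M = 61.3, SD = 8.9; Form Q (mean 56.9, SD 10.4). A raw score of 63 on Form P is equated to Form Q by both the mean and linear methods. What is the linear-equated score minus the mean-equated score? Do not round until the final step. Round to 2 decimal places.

Mean-equated: 63 + (56.9 − 61.3) = 58.60
Linear-equated: (10.4/8.9)(63 − 61.3) + 56.9 = 58.887
Difference = 58.887 − 58.60 = 0.29

0.29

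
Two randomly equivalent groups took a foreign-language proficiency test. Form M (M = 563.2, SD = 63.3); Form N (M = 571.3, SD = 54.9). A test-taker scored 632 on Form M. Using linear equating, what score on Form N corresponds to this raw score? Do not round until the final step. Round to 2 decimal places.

Linear equating: y = (SD_Y/SD_X)(x − M_X) + M_Y
y = (54.9/63.3)(632 − 563.2) + 571.3
y = 0.867299 × 68.8 + 571.3 = 59.6701 + 571.3 = 630.97

630.97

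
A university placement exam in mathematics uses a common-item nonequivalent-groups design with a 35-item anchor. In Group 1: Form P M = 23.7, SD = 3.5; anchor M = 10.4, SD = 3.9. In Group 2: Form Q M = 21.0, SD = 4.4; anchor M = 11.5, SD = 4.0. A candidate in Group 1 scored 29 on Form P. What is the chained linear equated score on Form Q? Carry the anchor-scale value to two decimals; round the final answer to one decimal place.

26.3

Form P → anchor (Group 1): v = (3.9/3.5)(29 − 23.7) + 10.4 = 16.31
anchor → Form Q (Group 2): y = (4.4/4.0)(16.31 − 11.5) + 21.0 = 26.3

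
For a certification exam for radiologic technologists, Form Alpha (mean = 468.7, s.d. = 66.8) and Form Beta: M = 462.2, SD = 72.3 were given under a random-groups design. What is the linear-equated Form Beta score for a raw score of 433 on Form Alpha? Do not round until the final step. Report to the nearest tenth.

423.6

Linear equating: y = (SD_Y/SD_X)(x − M_X) + M_Y
y = (72.3/66.8)(433 − 468.7) + 462.2
y = 1.082335 × -35.7 + 462.2 = -38.6394 + 462.2 = 423.6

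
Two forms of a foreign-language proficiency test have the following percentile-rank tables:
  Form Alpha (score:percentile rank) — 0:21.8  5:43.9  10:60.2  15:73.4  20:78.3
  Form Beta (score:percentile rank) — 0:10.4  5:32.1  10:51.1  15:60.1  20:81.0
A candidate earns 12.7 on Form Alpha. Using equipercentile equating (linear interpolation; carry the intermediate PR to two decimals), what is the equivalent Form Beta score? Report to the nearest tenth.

PR of 12.7 on Form Alpha: 60.2 + (12.7 − 10)/(15 − 10) × (73.4 − 60.2) = 67.33
On Form Beta, PR 67.33 falls between score 15 (PR 60.1) and 20 (PR 81.0).
Interpolate: 15 + (67.33 − 60.1)/(81.0 − 60.1) × (20 − 15) = 16.7

16.7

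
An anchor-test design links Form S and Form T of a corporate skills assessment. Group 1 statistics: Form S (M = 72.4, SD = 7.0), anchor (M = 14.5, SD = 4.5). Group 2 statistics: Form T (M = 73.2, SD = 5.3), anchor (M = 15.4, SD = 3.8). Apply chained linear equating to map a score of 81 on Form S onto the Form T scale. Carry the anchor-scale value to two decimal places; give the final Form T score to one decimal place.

79.7

Form S → anchor (Group 1): v = (4.5/7.0)(81 − 72.4) + 14.5 = 20.03
anchor → Form T (Group 2): y = (5.3/3.8)(20.03 − 15.4) + 73.2 = 79.7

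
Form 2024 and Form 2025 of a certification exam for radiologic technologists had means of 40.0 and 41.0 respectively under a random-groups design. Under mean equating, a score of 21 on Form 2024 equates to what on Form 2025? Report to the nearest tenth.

22.0

Mean equating: y = x + (M_Y − M_X) = 21 + (41.0 − 40.0) = 22.0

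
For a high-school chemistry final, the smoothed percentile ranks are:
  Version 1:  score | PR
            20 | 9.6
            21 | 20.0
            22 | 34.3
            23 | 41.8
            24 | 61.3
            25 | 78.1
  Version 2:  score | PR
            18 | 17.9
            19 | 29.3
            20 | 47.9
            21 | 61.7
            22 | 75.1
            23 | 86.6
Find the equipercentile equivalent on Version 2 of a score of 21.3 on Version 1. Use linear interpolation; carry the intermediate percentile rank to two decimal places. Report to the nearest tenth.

18.6

PR of 21.3 on Version 1: 20.0 + (21.3 − 21)/(22 − 21) × (34.3 − 20.0) = 24.29
On Version 2, PR 24.29 falls between score 18 (PR 17.9) and 19 (PR 29.3).
Interpolate: 18 + (24.29 − 17.9)/(29.3 − 17.9) × (19 − 18) = 18.6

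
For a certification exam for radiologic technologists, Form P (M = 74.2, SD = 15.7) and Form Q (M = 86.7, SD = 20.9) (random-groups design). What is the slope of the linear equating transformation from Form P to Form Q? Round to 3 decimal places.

A = SD_Y / SD_X = 20.9 / 15.7 = 1.331

1.331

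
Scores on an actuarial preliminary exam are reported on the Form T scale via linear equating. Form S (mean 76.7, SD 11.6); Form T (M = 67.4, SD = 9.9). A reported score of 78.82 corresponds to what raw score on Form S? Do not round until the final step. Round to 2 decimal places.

90.08

Invert y = (SD_Y/SD_X)(x − M_X) + M_Y:
x = (SD_X/SD_Y)(y − M_Y) + M_X = (11.6/9.9)(78.82 − 67.4) + 76.7
x = 1.171717 × 11.420 + 76.7 = 90.08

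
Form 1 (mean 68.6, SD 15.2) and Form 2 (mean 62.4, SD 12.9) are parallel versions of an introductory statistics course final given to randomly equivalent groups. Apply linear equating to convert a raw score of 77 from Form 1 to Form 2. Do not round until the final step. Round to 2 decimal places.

69.53

Linear equating: y = (SD_Y/SD_X)(x − M_X) + M_Y
y = (12.9/15.2)(77 − 68.6) + 62.4
y = 0.848684 × 8.4 + 62.4 = 7.1289 + 62.4 = 69.53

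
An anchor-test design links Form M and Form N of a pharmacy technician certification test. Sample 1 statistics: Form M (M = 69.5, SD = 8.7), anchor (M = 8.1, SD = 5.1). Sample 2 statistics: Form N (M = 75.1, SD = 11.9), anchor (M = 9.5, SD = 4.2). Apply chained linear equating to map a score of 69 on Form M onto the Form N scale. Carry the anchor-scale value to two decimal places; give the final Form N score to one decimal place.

Form M → anchor (Sample 1): v = (5.1/8.7)(69 − 69.5) + 8.1 = 7.81
anchor → Form N (Sample 2): y = (11.9/4.2)(7.81 − 9.5) + 75.1 = 70.3

70.3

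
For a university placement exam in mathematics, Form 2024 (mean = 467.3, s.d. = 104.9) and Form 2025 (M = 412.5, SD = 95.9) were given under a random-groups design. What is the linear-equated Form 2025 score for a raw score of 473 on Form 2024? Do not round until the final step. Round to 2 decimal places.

417.71

Linear equating: y = (SD_Y/SD_X)(x − M_X) + M_Y
y = (95.9/104.9)(473 − 467.3) + 412.5
y = 0.914204 × 5.7 + 412.5 = 5.2110 + 412.5 = 417.71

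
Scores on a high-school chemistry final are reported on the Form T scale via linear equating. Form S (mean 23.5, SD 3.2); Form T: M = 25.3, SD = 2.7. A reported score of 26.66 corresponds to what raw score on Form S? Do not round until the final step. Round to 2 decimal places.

25.11

Invert y = (SD_Y/SD_X)(x − M_X) + M_Y:
x = (SD_X/SD_Y)(y − M_Y) + M_X = (3.2/2.7)(26.66 − 25.3) + 23.5
x = 1.185185 × 1.360 + 23.5 = 25.11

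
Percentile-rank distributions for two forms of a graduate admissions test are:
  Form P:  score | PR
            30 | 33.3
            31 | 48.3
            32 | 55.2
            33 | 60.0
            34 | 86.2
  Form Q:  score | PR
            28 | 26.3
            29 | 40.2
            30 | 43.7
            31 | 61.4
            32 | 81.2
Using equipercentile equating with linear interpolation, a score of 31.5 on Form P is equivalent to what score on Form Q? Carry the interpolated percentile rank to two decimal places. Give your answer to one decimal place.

PR of 31.5 on Form P: 48.3 + (31.5 − 31)/(32 − 31) × (55.2 − 48.3) = 51.75
On Form Q, PR 51.75 falls between score 30 (PR 43.7) and 31 (PR 61.4).
Interpolate: 30 + (51.75 − 43.7)/(61.4 − 43.7) × (31 − 30) = 30.5

30.5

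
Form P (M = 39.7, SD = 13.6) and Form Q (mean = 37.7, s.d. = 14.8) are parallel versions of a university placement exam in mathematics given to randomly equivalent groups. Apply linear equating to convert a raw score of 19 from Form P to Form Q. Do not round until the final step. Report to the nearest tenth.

Linear equating: y = (SD_Y/SD_X)(x − M_X) + M_Y
y = (14.8/13.6)(19 − 39.7) + 37.7
y = 1.088235 × -20.7 + 37.7 = -22.5265 + 37.7 = 15.2

15.2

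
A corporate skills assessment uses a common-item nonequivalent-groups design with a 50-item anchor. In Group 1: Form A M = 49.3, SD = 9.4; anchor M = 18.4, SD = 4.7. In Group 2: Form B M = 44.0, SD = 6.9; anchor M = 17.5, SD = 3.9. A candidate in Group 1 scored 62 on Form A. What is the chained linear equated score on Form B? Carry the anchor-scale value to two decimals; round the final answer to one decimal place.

Form A → anchor (Group 1): v = (4.7/9.4)(62 − 49.3) + 18.4 = 24.75
anchor → Form B (Group 2): y = (6.9/3.9)(24.75 − 17.5) + 44.0 = 56.8

56.8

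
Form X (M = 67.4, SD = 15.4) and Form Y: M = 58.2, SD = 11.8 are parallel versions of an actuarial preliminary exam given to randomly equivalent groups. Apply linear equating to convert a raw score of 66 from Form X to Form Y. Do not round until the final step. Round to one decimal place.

57.1

Linear equating: y = (SD_Y/SD_X)(x − M_X) + M_Y
y = (11.8/15.4)(66 − 67.4) + 58.2
y = 0.766234 × -1.4 + 58.2 = -1.0727 + 58.2 = 57.1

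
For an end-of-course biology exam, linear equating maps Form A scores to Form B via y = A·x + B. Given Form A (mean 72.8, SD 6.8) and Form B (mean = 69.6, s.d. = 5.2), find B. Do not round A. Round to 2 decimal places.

A = SD_Y / SD_X = 5.2 / 6.8 = 0.764706
B = M_Y − A·M_X = 69.6 − 0.764706 × 72.8 = 13.93

13.93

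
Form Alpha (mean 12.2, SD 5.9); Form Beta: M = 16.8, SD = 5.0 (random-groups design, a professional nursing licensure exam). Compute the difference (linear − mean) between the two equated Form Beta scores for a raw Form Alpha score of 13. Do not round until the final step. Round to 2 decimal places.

Mean-equated: 13 + (16.8 − 12.2) = 17.60
Linear-equated: (5.0/5.9)(13 − 12.2) + 16.8 = 17.478
Difference = 17.478 − 17.60 = -0.12

-0.12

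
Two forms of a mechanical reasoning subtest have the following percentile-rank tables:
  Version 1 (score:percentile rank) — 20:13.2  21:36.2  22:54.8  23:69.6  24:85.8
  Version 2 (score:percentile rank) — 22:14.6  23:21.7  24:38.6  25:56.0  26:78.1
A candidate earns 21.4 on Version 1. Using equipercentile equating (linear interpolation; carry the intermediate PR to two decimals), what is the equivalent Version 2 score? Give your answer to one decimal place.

24.3

PR of 21.4 on Version 1: 36.2 + (21.4 − 21)/(22 − 21) × (54.8 − 36.2) = 43.64
On Version 2, PR 43.64 falls between score 24 (PR 38.6) and 25 (PR 56.0).
Interpolate: 24 + (43.64 − 38.6)/(56.0 − 38.6) × (25 − 24) = 24.3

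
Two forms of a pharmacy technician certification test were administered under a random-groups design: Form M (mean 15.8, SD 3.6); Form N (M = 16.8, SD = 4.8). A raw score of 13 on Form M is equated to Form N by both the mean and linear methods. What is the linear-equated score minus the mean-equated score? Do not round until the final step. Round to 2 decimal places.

Mean-equated: 13 + (16.8 − 15.8) = 14.00
Linear-equated: (4.8/3.6)(13 − 15.8) + 16.8 = 13.067
Difference = 13.067 − 14.00 = -0.93

-0.93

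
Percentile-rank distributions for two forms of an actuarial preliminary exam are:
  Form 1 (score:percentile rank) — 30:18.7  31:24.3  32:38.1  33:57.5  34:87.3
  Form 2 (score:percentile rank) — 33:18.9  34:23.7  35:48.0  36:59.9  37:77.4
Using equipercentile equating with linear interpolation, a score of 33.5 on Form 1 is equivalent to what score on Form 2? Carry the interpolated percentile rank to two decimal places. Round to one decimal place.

PR of 33.5 on Form 1: 57.5 + (33.5 − 33)/(34 − 33) × (87.3 − 57.5) = 72.40
On Form 2, PR 72.40 falls between score 36 (PR 59.9) and 37 (PR 77.4).
Interpolate: 36 + (72.40 − 59.9)/(77.4 − 59.9) × (37 − 36) = 36.7

36.7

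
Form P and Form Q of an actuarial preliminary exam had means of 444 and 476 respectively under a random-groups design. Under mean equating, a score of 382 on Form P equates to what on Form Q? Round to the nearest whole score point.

Mean equating: y = x + (M_Y − M_X) = 382 + (476 − 444) = 414

414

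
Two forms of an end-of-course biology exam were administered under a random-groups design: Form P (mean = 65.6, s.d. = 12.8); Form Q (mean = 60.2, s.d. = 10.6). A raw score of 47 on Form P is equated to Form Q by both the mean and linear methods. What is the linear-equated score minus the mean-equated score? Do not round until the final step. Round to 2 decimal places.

3.20

Mean-equated: 47 + (60.2 − 65.6) = 41.60
Linear-equated: (10.6/12.8)(47 − 65.6) + 60.2 = 44.797
Difference = 44.797 − 41.60 = 3.20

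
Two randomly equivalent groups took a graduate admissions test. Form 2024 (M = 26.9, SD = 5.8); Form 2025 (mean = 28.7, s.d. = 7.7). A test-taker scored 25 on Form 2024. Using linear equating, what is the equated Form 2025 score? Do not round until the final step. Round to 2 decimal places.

Linear equating: y = (SD_Y/SD_X)(x − M_X) + M_Y
y = (7.7/5.8)(25 − 26.9) + 28.7
y = 1.327586 × -1.9 + 28.7 = -2.5224 + 28.7 = 26.18

26.18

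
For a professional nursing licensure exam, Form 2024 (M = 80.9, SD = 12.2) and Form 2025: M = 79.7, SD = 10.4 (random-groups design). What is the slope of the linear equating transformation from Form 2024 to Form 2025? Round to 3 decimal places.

0.852

A = SD_Y / SD_X = 10.4 / 12.2 = 0.852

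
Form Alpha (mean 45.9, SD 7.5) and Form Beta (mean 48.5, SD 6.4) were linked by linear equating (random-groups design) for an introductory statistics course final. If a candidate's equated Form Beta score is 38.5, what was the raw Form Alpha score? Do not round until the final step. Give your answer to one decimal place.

Invert y = (SD_Y/SD_X)(x − M_X) + M_Y:
x = (SD_X/SD_Y)(y − M_Y) + M_X = (7.5/6.4)(38.5 − 48.5) + 45.9
x = 1.171875 × -10.000 + 45.9 = 34.2

34.2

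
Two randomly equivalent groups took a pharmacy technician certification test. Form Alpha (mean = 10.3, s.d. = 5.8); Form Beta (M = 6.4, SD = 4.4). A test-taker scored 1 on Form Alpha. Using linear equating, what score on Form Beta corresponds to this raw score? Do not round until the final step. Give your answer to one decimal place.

-0.7

Linear equating: y = (SD_Y/SD_X)(x − M_X) + M_Y
y = (4.4/5.8)(1 − 10.3) + 6.4
y = 0.758621 × -9.3 + 6.4 = -7.0552 + 6.4 = -0.7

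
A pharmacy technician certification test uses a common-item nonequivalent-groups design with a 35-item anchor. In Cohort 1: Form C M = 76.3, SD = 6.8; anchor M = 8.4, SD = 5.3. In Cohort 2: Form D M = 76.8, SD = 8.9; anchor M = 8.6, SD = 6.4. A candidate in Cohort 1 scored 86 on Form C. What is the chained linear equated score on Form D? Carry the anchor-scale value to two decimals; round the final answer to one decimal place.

Form C → anchor (Cohort 1): v = (5.3/6.8)(86 − 76.3) + 8.4 = 15.96
anchor → Form D (Cohort 2): y = (8.9/6.4)(15.96 − 8.6) + 76.8 = 87.0

87.0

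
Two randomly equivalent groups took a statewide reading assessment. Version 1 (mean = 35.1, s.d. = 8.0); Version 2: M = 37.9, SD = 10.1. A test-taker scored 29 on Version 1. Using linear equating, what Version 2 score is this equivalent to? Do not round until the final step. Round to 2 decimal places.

30.20

Linear equating: y = (SD_Y/SD_X)(x − M_X) + M_Y
y = (10.1/8.0)(29 − 35.1) + 37.9
y = 1.262500 × -6.1 + 37.9 = -7.7013 + 37.9 = 30.20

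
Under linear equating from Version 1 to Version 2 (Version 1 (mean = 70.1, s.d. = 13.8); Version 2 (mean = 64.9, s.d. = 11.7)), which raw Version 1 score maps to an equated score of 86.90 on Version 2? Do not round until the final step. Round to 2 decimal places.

96.05

Invert y = (SD_Y/SD_X)(x − M_X) + M_Y:
x = (SD_X/SD_Y)(y − M_Y) + M_X = (13.8/11.7)(86.90 − 64.9) + 70.1
x = 1.179487 × 22.000 + 70.1 = 96.05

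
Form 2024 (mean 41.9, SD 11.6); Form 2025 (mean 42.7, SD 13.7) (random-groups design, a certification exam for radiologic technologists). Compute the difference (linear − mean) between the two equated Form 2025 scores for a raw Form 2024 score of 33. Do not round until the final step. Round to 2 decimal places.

Mean-equated: 33 + (42.7 − 41.9) = 33.80
Linear-equated: (13.7/11.6)(33 − 41.9) + 42.7 = 32.189
Difference = 32.189 − 33.80 = -1.61

-1.61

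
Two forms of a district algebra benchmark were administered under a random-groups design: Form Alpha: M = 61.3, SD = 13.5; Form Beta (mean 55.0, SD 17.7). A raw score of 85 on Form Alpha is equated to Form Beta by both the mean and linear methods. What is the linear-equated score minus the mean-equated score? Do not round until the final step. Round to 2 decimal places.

Mean-equated: 85 + (55.0 − 61.3) = 78.70
Linear-equated: (17.7/13.5)(85 − 61.3) + 55.0 = 86.073
Difference = 86.073 − 78.70 = 7.37

7.37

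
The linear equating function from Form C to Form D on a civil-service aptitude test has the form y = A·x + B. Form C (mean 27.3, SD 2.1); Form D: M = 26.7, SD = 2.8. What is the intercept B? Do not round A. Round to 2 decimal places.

A = SD_Y / SD_X = 2.8 / 2.1 = 1.333333
B = M_Y − A·M_X = 26.7 − 1.333333 × 27.3 = -9.70

-9.70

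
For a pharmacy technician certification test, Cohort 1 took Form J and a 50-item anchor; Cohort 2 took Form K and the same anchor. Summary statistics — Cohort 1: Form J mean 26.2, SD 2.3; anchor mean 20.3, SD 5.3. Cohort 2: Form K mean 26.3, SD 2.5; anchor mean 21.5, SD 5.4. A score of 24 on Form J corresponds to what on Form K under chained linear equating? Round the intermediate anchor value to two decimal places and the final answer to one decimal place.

Form J → anchor (Cohort 1): v = (5.3/2.3)(24 − 26.2) + 20.3 = 15.23
anchor → Form K (Cohort 2): y = (2.5/5.4)(15.23 − 21.5) + 26.3 = 23.4

23.4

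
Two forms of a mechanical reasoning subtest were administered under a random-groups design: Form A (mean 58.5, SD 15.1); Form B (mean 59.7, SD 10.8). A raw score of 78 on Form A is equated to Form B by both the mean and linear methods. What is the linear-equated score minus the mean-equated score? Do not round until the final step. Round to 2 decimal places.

-5.55

Mean-equated: 78 + (59.7 − 58.5) = 79.20
Linear-equated: (10.8/15.1)(78 − 58.5) + 59.7 = 73.647
Difference = 73.647 − 79.20 = -5.55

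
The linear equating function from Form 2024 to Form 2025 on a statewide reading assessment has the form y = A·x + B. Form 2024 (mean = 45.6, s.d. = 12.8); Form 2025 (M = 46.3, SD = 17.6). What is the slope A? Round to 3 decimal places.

1.375

A = SD_Y / SD_X = 17.6 / 12.8 = 1.375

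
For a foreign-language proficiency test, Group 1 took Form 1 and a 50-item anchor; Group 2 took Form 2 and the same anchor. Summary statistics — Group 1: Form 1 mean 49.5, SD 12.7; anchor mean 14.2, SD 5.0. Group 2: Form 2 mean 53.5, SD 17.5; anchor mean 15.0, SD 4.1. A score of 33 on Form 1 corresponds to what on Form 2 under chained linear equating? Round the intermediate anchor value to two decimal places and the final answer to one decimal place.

Form 1 → anchor (Group 1): v = (5.0/12.7)(33 − 49.5) + 14.2 = 7.70
anchor → Form 2 (Group 2): y = (17.5/4.1)(7.70 − 15.0) + 53.5 = 22.3

22.3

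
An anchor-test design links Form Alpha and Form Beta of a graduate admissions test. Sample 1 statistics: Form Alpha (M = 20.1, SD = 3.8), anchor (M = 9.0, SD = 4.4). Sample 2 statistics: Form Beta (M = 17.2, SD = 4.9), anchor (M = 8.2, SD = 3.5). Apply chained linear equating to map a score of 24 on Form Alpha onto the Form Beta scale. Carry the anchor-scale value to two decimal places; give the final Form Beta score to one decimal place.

Form Alpha → anchor (Sample 1): v = (4.4/3.8)(24 − 20.1) + 9.0 = 13.52
anchor → Form Beta (Sample 2): y = (4.9/3.5)(13.52 − 8.2) + 17.2 = 24.6

24.6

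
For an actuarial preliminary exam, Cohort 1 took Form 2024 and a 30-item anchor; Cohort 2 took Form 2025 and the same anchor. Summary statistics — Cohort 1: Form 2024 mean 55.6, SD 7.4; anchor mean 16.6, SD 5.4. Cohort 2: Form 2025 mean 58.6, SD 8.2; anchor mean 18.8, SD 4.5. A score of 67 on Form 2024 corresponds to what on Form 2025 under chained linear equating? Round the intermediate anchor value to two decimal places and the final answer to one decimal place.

69.8

Form 2024 → anchor (Cohort 1): v = (5.4/7.4)(67 − 55.6) + 16.6 = 24.92
anchor → Form 2025 (Cohort 2): y = (8.2/4.5)(24.92 − 18.8) + 58.6 = 69.8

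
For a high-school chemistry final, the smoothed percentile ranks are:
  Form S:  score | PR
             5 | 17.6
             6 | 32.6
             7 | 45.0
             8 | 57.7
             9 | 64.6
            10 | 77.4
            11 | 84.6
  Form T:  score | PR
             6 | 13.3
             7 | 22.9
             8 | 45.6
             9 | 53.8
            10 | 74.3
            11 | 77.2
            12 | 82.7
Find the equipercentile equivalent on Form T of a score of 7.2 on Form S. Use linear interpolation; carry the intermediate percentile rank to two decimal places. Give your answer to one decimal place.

8.2

PR of 7.2 on Form S: 45.0 + (7.2 − 7)/(8 − 7) × (57.7 − 45.0) = 47.54
On Form T, PR 47.54 falls between score 8 (PR 45.6) and 9 (PR 53.8).
Interpolate: 8 + (47.54 − 45.6)/(53.8 − 45.6) × (9 − 8) = 8.2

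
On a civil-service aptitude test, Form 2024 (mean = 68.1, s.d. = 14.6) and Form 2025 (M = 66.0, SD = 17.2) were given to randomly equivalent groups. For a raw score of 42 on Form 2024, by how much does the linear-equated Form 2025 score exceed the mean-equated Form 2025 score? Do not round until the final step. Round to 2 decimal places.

Mean-equated: 42 + (66.0 − 68.1) = 39.90
Linear-equated: (17.2/14.6)(42 − 68.1) + 66.0 = 35.252
Difference = 35.252 − 39.90 = -4.65

-4.65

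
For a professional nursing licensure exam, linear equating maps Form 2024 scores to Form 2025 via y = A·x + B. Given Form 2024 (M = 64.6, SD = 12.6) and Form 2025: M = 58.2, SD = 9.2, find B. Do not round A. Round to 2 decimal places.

A = SD_Y / SD_X = 9.2 / 12.6 = 0.730159
B = M_Y − A·M_X = 58.2 − 0.730159 × 64.6 = 11.03

11.03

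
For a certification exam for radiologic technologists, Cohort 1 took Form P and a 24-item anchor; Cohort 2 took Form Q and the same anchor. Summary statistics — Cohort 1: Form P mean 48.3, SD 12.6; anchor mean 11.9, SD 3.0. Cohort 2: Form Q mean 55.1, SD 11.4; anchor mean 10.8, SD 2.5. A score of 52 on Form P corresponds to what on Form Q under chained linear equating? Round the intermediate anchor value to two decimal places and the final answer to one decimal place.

64.1

Form P → anchor (Cohort 1): v = (3.0/12.6)(52 − 48.3) + 11.9 = 12.78
anchor → Form Q (Cohort 2): y = (11.4/2.5)(12.78 − 10.8) + 55.1 = 64.1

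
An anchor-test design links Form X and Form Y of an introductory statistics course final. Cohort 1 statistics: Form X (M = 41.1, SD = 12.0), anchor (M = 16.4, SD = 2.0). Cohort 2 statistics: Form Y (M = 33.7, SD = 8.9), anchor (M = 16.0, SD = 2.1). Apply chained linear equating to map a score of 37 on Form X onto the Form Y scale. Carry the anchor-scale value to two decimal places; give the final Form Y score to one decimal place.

32.5

Form X → anchor (Cohort 1): v = (2.0/12.0)(37 − 41.1) + 16.4 = 15.72
anchor → Form Y (Cohort 2): y = (8.9/2.1)(15.72 − 16.0) + 33.7 = 32.5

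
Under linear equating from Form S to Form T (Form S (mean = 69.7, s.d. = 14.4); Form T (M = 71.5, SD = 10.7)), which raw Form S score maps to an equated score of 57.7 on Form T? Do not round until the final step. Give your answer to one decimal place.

51.1

Invert y = (SD_Y/SD_X)(x − M_X) + M_Y:
x = (SD_X/SD_Y)(y − M_Y) + M_X = (14.4/10.7)(57.7 − 71.5) + 69.7
x = 1.345794 × -13.800 + 69.7 = 51.1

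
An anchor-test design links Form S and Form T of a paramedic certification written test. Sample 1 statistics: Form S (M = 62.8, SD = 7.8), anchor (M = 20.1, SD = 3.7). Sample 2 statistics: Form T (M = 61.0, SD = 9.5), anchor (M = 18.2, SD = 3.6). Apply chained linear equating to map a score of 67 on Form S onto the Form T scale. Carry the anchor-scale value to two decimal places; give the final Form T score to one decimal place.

Form S → anchor (Sample 1): v = (3.7/7.8)(67 − 62.8) + 20.1 = 22.09
anchor → Form T (Sample 2): y = (9.5/3.6)(22.09 − 18.2) + 61.0 = 71.3

71.3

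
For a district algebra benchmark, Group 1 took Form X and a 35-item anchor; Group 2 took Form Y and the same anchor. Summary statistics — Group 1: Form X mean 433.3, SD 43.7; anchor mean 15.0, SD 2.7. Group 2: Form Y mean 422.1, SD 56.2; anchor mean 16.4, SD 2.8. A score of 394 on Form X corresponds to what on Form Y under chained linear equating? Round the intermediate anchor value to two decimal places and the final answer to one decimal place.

Form X → anchor (Group 1): v = (2.7/43.7)(394 − 433.3) + 15.0 = 12.57
anchor → Form Y (Group 2): y = (56.2/2.8)(12.57 − 16.4) + 422.1 = 345.2

345.2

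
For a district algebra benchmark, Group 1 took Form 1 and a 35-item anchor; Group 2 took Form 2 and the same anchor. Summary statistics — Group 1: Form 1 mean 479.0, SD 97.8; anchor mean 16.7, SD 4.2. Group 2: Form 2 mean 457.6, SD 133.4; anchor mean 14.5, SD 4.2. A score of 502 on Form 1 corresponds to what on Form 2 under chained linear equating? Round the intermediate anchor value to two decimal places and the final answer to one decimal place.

558.9

Form 1 → anchor (Group 1): v = (4.2/97.8)(502 − 479.0) + 16.7 = 17.69
anchor → Form 2 (Group 2): y = (133.4/4.2)(17.69 − 14.5) + 457.6 = 558.9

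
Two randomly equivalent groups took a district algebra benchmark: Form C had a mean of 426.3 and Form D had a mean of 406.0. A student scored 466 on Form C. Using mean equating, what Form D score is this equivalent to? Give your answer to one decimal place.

Mean equating: y = x + (M_Y − M_X) = 466 + (406.0 − 426.3) = 445.7

445.7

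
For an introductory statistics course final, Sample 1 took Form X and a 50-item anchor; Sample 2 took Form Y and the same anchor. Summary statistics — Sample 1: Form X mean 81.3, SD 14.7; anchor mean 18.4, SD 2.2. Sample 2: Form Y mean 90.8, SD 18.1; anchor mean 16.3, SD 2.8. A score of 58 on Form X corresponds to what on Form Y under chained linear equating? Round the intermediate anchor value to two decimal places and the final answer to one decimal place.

Form X → anchor (Sample 1): v = (2.2/14.7)(58 − 81.3) + 18.4 = 14.91
anchor → Form Y (Sample 2): y = (18.1/2.8)(14.91 − 16.3) + 90.8 = 81.8

81.8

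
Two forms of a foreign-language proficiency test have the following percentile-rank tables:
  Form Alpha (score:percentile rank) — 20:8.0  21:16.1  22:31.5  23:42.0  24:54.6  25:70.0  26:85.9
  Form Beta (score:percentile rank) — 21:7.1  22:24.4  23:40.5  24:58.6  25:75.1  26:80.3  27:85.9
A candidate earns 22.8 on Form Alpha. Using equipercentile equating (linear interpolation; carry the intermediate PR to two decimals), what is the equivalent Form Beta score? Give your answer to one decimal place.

23.0

PR of 22.8 on Form Alpha: 31.5 + (22.8 − 22)/(23 − 22) × (42.0 − 31.5) = 39.90
On Form Beta, PR 39.90 falls between score 22 (PR 24.4) and 23 (PR 40.5).
Interpolate: 22 + (39.90 − 24.4)/(40.5 − 24.4) × (23 − 22) = 23.0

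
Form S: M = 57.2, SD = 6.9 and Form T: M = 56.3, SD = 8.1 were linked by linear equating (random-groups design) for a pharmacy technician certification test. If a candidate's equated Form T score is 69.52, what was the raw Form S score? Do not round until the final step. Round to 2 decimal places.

68.46

Invert y = (SD_Y/SD_X)(x − M_X) + M_Y:
x = (SD_X/SD_Y)(y − M_Y) + M_X = (6.9/8.1)(69.52 − 56.3) + 57.2
x = 0.851852 × 13.220 + 57.2 = 68.46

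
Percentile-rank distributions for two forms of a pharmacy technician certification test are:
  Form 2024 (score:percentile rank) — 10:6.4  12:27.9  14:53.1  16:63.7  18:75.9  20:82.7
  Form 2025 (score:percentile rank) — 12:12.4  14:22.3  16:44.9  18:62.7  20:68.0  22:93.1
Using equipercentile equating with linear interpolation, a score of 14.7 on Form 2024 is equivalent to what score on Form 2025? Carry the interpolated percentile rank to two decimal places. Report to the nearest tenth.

17.3

PR of 14.7 on Form 2024: 53.1 + (14.7 − 14)/(16 − 14) × (63.7 − 53.1) = 56.81
On Form 2025, PR 56.81 falls between score 16 (PR 44.9) and 18 (PR 62.7).
Interpolate: 16 + (56.81 − 44.9)/(62.7 − 44.9) × (18 − 16) = 17.3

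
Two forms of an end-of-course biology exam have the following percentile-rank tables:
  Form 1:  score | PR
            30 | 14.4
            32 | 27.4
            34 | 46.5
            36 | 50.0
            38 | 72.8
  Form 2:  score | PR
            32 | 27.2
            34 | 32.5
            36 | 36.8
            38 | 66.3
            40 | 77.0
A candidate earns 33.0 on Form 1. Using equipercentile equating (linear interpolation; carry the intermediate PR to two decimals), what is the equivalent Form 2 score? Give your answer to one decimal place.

PR of 33.0 on Form 1: 27.4 + (33.0 − 32)/(34 − 32) × (46.5 − 27.4) = 36.95
On Form 2, PR 36.95 falls between score 36 (PR 36.8) and 38 (PR 66.3).
Interpolate: 36 + (36.95 − 36.8)/(66.3 − 36.8) × (38 − 36) = 36.0

36.0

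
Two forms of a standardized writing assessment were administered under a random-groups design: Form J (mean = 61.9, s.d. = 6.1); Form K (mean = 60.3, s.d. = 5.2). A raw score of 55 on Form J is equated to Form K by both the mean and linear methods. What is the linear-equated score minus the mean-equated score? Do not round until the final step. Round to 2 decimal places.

1.02

Mean-equated: 55 + (60.3 − 61.9) = 53.40
Linear-equated: (5.2/6.1)(55 − 61.9) + 60.3 = 54.418
Difference = 54.418 − 53.40 = 1.02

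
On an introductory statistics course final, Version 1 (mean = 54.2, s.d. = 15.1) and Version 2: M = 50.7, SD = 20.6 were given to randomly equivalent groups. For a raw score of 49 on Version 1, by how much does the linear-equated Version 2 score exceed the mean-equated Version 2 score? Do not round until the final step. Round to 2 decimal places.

Mean-equated: 49 + (50.7 − 54.2) = 45.50
Linear-equated: (20.6/15.1)(49 − 54.2) + 50.7 = 43.606
Difference = 43.606 − 45.50 = -1.89

-1.89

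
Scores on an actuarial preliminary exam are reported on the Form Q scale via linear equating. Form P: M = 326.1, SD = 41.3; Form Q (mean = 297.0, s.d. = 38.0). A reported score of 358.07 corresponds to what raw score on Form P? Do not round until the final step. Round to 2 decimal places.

Invert y = (SD_Y/SD_X)(x − M_X) + M_Y:
x = (SD_X/SD_Y)(y − M_Y) + M_X = (41.3/38.0)(358.07 − 297.0) + 326.1
x = 1.086842 × 61.070 + 326.1 = 392.47

392.47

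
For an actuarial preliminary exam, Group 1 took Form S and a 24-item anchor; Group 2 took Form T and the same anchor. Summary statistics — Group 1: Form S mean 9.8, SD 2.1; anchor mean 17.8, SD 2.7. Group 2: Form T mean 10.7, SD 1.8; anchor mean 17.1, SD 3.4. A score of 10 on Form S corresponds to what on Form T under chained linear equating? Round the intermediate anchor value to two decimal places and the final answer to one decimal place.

Form S → anchor (Group 1): v = (2.7/2.1)(10 − 9.8) + 17.8 = 18.06
anchor → Form T (Group 2): y = (1.8/3.4)(18.06 − 17.1) + 10.7 = 11.2

11.2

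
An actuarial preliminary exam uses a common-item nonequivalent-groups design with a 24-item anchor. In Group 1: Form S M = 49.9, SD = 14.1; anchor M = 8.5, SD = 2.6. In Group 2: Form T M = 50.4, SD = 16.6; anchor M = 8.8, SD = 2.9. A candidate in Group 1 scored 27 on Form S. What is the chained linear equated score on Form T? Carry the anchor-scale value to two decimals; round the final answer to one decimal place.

Form S → anchor (Group 1): v = (2.6/14.1)(27 − 49.9) + 8.5 = 4.28
anchor → Form T (Group 2): y = (16.6/2.9)(4.28 − 8.8) + 50.4 = 24.5

24.5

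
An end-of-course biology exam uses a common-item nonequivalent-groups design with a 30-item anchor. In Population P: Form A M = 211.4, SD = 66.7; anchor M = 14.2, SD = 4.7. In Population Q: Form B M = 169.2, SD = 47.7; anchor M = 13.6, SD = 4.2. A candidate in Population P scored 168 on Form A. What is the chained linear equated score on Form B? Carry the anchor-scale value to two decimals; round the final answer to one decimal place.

141.3

Form A → anchor (Population P): v = (4.7/66.7)(168 − 211.4) + 14.2 = 11.14
anchor → Form B (Population Q): y = (47.7/4.2)(11.14 − 13.6) + 169.2 = 141.3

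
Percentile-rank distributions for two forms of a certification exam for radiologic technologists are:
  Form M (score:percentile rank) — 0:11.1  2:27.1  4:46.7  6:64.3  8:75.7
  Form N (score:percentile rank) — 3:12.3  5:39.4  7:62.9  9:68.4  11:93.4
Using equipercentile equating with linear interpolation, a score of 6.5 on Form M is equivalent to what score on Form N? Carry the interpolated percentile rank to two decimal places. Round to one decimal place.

8.5

PR of 6.5 on Form M: 64.3 + (6.5 − 6)/(8 − 6) × (75.7 − 64.3) = 67.15
On Form N, PR 67.15 falls between score 7 (PR 62.9) and 9 (PR 68.4).
Interpolate: 7 + (67.15 − 62.9)/(68.4 − 62.9) × (9 − 7) = 8.5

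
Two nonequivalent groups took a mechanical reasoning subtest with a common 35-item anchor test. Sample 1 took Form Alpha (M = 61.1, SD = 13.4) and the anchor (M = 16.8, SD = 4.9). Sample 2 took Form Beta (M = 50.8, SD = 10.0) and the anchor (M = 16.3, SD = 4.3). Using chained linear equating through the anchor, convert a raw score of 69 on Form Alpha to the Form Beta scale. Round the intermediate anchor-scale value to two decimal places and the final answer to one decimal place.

58.7

Form Alpha → anchor (Sample 1): v = (4.9/13.4)(69 − 61.1) + 16.8 = 19.69
anchor → Form Beta (Sample 2): y = (10.0/4.3)(19.69 − 16.3) + 50.8 = 58.7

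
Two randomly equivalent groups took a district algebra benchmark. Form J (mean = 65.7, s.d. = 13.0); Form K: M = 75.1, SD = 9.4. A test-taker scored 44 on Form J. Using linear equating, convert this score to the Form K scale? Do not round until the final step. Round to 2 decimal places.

59.41

Linear equating: y = (SD_Y/SD_X)(x − M_X) + M_Y
y = (9.4/13.0)(44 − 65.7) + 75.1
y = 0.723077 × -21.7 + 75.1 = -15.6908 + 75.1 = 59.41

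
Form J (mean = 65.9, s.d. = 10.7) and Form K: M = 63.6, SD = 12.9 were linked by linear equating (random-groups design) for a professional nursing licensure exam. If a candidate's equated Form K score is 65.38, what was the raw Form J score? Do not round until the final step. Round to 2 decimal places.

67.38

Invert y = (SD_Y/SD_X)(x − M_X) + M_Y:
x = (SD_X/SD_Y)(y − M_Y) + M_X = (10.7/12.9)(65.38 − 63.6) + 65.9
x = 0.829457 × 1.780 + 65.9 = 67.38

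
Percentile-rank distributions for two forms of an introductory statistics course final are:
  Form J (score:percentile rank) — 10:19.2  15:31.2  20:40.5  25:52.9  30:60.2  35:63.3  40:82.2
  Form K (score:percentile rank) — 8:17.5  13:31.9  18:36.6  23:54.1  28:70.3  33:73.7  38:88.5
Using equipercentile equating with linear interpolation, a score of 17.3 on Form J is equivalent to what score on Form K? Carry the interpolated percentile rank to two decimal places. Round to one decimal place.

PR of 17.3 on Form J: 31.2 + (17.3 − 15)/(20 − 15) × (40.5 − 31.2) = 35.48
On Form K, PR 35.48 falls between score 13 (PR 31.9) and 18 (PR 36.6).
Interpolate: 13 + (35.48 − 31.9)/(36.6 − 31.9) × (18 − 13) = 16.8

16.8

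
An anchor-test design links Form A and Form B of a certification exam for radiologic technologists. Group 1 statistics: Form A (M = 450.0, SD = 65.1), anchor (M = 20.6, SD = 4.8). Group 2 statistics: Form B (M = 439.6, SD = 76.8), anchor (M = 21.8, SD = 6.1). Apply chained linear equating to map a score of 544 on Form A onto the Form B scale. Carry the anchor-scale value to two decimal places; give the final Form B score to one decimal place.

511.7

Form A → anchor (Group 1): v = (4.8/65.1)(544 − 450.0) + 20.6 = 27.53
anchor → Form B (Group 2): y = (76.8/6.1)(27.53 − 21.8) + 439.6 = 511.7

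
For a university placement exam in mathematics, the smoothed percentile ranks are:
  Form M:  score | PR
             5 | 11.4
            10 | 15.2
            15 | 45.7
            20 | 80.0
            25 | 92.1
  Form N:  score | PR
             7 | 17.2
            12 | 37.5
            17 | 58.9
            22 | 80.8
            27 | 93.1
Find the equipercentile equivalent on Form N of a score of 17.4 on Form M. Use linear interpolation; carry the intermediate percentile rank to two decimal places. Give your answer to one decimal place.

17.7

PR of 17.4 on Form M: 45.7 + (17.4 − 15)/(20 − 15) × (80.0 − 45.7) = 62.16
On Form N, PR 62.16 falls between score 17 (PR 58.9) and 22 (PR 80.8).
Interpolate: 17 + (62.16 − 58.9)/(80.8 − 58.9) × (22 − 17) = 17.7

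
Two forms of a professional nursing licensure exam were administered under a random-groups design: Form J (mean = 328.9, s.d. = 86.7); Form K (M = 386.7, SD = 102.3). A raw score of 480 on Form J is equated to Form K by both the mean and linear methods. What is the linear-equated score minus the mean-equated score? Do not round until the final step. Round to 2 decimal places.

Mean-equated: 480 + (386.7 − 328.9) = 537.80
Linear-equated: (102.3/86.7)(480 − 328.9) + 386.7 = 564.988
Difference = 564.988 − 537.80 = 27.19

27.19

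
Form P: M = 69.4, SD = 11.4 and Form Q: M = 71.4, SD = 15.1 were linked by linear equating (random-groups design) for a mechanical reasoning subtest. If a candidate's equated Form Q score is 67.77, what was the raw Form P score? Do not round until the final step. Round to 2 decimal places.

66.66

Invert y = (SD_Y/SD_X)(x − M_X) + M_Y:
x = (SD_X/SD_Y)(y − M_Y) + M_X = (11.4/15.1)(67.77 − 71.4) + 69.4
x = 0.754967 × -3.630 + 69.4 = 66.66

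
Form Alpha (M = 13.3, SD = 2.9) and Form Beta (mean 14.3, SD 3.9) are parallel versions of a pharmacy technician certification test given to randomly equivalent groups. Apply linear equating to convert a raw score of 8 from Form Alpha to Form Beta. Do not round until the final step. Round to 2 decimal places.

Linear equating: y = (SD_Y/SD_X)(x − M_X) + M_Y
y = (3.9/2.9)(8 − 13.3) + 14.3
y = 1.344828 × -5.3 + 14.3 = -7.1276 + 14.3 = 7.17

7.17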